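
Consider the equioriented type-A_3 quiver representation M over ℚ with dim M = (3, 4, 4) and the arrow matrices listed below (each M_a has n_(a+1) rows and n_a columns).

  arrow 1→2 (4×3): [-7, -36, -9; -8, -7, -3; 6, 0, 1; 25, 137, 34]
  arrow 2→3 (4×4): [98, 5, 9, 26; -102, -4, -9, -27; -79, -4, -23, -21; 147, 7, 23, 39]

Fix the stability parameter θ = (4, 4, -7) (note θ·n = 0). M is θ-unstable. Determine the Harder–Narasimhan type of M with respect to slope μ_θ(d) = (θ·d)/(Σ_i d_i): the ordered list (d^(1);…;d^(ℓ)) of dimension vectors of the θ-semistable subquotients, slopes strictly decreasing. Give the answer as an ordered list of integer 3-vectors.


Interval decomposition of M: I[1,3]^3, I[2,3].
HN type (ℓ=2): μ^(1)=1/3; μ^(2)=-3/2

((3, 3, 3); (0, 1, 1))


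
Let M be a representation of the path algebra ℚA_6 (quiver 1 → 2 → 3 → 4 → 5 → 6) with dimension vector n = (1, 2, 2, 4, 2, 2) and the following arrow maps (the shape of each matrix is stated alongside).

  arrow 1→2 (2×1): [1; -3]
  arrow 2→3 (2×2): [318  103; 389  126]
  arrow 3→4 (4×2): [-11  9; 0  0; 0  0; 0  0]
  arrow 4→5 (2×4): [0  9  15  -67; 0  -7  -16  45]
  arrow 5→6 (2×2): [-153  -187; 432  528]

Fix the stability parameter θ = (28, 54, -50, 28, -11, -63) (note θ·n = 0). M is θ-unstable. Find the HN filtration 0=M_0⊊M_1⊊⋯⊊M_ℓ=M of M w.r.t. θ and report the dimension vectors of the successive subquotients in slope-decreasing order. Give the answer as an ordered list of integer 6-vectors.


Interval decomposition of M: I[1,3], I[2,4], I[4,4], I[4,5], I[4,6], I[6,6].
HN type (ℓ=6): μ^(1)=28; μ^(2)=32/3; μ^(3)=17/2; μ^(4)=2; μ^(5)=-46/3; μ^(6)=-63

((0, 0, 0, 2, 0, 0); (1, 1, 1, 0, 0, 0); (0, 0, 0, 1, 1, 0); (0, 1, 1, 0, 0, 0); (0, 0, 0, 1, 1, 1); (0, 0, 0, 0, 0, 1))


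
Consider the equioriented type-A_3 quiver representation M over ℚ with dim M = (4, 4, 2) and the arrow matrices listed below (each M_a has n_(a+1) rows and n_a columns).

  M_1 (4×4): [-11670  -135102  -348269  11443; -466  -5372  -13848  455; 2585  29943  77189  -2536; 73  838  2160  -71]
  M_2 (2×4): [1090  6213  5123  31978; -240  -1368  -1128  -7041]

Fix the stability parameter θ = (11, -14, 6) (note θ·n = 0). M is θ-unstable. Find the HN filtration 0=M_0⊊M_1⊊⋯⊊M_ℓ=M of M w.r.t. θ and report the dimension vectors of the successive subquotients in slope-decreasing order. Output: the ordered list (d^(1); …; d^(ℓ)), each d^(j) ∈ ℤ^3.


Via rank(M_{q-1}∘⋯∘M_p): M ≅ I[1,2]^2, I[1,3]^2.
μ_θ-semistable layers: μ^(1)=6; μ^(2)=-3/2

((0, 0, 2); (4, 4, 0))


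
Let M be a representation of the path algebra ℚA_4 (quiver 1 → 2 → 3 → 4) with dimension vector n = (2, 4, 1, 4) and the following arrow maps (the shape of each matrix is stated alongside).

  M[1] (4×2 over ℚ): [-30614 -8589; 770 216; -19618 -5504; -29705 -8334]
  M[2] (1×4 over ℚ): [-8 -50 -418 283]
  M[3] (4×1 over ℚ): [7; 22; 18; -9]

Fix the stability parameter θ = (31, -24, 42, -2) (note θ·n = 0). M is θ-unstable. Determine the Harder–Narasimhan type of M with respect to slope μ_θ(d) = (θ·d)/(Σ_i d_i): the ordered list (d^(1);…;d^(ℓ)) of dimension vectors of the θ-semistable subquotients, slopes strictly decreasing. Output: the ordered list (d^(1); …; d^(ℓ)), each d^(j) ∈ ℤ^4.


Via rank(M_{q-1}∘⋯∘M_p): M ≅ I[1,2], I[1,4], I[2,2]^2, I[4,4]^3.
μ_θ-semistable layers: μ^(1)=20; μ^(2)=7/2; μ^(3)=-2; μ^(4)=-24

((0, 0, 1, 1); (2, 2, 0, 0); (0, 0, 0, 3); (0, 2, 0, 0))


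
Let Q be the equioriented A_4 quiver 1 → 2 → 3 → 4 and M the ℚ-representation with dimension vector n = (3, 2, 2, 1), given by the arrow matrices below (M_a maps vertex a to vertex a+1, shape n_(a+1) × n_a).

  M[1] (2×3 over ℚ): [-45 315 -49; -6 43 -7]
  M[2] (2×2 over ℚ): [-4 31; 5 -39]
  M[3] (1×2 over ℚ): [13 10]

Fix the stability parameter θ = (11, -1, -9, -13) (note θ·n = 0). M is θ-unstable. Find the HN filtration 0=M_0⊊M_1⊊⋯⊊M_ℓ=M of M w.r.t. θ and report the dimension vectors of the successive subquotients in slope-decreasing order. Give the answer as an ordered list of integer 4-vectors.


Interval decomposition of M: I[1,1], I[1,3], I[1,4].
HN type (ℓ=3): μ^(1)=11; μ^(2)=1/3; μ^(3)=-3

((1, 0, 0, 0); (1, 1, 1, 0); (1, 1, 1, 1))


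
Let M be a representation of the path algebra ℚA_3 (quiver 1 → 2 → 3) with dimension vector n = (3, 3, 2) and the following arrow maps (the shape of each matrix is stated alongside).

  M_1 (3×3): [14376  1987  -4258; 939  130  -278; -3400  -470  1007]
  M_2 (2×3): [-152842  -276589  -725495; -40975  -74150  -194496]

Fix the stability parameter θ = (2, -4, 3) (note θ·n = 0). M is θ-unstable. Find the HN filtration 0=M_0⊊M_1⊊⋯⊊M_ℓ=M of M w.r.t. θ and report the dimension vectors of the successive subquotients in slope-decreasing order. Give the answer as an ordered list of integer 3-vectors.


Barcode: M ≅ I[1,2], I[1,3]^2. HN layers by μ_θ (2 steps, strictly decreasing):
  μ^(1)=3; μ^(2)=-1

((0, 0, 2); (3, 3, 0))


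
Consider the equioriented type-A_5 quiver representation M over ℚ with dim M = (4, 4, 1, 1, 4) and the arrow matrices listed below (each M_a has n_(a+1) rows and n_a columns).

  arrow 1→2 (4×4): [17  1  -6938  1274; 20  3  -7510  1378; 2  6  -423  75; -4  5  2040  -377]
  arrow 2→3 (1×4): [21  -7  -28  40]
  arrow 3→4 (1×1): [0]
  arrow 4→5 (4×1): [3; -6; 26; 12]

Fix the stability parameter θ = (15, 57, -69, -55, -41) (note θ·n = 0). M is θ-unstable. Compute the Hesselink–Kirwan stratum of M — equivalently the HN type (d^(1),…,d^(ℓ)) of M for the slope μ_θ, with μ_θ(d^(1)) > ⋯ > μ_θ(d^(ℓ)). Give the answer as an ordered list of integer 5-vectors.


Via rank(M_{q-1}∘⋯∘M_p): M ≅ I[1,2]^3, I[1,3], I[4,5], I[5,5]^3.
μ_θ-semistable layers: μ^(1)=57; μ^(2)=15; μ^(3)=1; μ^(4)=-41; μ^(5)=-55

((0, 3, 0, 0, 0); (3, 0, 0, 0, 0); (1, 1, 1, 0, 0); (0, 0, 0, 0, 4); (0, 0, 0, 1, 0))


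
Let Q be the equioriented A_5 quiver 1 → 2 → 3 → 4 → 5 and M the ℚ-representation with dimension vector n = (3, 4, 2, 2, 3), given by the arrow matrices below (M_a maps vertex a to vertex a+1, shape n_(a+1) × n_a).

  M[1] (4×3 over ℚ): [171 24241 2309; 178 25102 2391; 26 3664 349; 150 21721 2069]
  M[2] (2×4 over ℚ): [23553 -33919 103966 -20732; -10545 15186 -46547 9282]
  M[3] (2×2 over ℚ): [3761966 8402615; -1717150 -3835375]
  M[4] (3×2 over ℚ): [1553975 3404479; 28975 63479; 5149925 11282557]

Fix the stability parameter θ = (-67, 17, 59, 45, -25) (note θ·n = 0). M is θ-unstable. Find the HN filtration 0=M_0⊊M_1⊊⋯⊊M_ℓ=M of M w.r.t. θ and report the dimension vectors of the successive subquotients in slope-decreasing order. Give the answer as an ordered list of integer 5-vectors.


Barcode: M ≅ I[1,2], I[1,3], I[1,4], I[2,2], I[4,5], I[5,5]^2. HN layers by μ_θ (6 steps, strictly decreasing):
  μ^(1)=59; μ^(2)=52; μ^(3)=17; μ^(4)=10; μ^(5)=-25; μ^(6)=-67

((0, 0, 1, 0, 0); (0, 0, 1, 1, 0); (0, 4, 0, 0, 0); (0, 0, 0, 1, 1); (0, 0, 0, 0, 2); (3, 0, 0, 0, 0))


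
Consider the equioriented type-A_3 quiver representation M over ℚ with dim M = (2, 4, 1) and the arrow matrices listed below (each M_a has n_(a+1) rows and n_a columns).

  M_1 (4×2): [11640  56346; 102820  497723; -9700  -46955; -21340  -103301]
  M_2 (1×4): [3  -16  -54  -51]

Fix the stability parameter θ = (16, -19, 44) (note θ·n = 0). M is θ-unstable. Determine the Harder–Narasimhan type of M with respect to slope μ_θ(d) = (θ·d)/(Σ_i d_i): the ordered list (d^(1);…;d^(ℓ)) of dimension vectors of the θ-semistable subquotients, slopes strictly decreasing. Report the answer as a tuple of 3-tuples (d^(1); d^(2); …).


Via rank(M_{q-1}∘⋯∘M_p): M ≅ I[1,1], I[1,3], I[2,2]^3.
μ_θ-semistable layers: μ^(1)=44; μ^(2)=16; μ^(3)=-3/2; μ^(4)=-19

((0, 0, 1); (1, 0, 0); (1, 1, 0); (0, 3, 0))


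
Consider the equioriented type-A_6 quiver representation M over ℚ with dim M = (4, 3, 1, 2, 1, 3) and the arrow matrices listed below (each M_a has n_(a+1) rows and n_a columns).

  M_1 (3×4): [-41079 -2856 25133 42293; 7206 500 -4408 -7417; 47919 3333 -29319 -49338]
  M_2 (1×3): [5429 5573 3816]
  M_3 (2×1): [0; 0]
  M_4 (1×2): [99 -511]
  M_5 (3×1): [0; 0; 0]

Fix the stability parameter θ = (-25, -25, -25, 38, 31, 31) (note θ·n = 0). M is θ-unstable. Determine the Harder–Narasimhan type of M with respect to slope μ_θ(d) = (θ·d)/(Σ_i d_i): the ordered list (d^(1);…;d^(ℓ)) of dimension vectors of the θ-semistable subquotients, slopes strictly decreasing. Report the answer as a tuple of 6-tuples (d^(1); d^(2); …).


Interval decomposition of M: I[1,1], I[1,2]^2, I[1,3], I[4,4], I[4,5], I[6,6]^3.
HN type (ℓ=4): μ^(1)=38; μ^(2)=69/2; μ^(3)=31; μ^(4)=-25

((0, 0, 0, 1, 0, 0); (0, 0, 0, 1, 1, 0); (0, 0, 0, 0, 0, 3); (4, 3, 1, 0, 0, 0))


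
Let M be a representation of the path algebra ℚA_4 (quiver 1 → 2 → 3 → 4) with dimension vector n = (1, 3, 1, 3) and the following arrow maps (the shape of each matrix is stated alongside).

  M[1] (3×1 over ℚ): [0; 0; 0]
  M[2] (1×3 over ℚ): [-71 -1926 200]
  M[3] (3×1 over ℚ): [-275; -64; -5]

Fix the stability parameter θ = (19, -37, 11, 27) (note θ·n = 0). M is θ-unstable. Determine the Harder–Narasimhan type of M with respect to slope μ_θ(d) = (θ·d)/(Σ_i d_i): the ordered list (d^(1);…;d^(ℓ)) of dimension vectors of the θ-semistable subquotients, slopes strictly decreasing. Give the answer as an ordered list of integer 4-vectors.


Interval decomposition of M: I[1,1], I[2,2]^2, I[2,4], I[4,4]^2.
HN type (ℓ=4): μ^(1)=27; μ^(2)=19; μ^(3)=11; μ^(4)=-37

((0, 0, 0, 3); (1, 0, 0, 0); (0, 0, 1, 0); (0, 3, 0, 0))


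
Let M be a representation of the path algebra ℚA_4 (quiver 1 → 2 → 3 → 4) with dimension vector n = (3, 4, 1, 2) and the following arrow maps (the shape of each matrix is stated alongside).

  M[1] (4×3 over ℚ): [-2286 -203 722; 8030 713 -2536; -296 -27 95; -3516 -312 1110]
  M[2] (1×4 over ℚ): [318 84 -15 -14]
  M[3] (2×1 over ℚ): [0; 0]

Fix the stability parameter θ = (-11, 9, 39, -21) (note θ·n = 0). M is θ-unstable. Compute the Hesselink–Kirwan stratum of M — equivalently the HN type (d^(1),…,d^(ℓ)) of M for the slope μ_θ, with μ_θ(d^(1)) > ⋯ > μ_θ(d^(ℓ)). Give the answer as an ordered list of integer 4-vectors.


Interval decomposition of M: I[1,1], I[1,2], I[1,3], I[2,2]^2, I[4,4]^2.
HN type (ℓ=4): μ^(1)=39; μ^(2)=9; μ^(3)=-11; μ^(4)=-21

((0, 0, 1, 0); (0, 4, 0, 0); (3, 0, 0, 0); (0, 0, 0, 2))


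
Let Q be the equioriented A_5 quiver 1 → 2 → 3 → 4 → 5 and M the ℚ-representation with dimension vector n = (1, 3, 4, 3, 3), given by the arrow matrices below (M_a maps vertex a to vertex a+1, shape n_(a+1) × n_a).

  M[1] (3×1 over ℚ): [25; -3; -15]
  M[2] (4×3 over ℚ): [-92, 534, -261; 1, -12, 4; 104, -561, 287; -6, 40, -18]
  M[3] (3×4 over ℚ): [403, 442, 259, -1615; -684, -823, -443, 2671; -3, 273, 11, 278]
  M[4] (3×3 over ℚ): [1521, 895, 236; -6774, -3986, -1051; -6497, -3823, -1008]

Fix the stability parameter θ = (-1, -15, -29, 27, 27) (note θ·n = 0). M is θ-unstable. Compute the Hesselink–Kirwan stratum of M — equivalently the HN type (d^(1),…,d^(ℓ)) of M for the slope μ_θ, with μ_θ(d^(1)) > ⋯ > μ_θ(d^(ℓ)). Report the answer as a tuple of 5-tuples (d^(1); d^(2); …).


Barcode: M ≅ I[1,4], I[2,5]^2, I[3,3], I[5,5]. HN layers by μ_θ (4 steps, strictly decreasing):
  μ^(1)=27; μ^(2)=-15; μ^(3)=-22; μ^(4)=-29

((0, 0, 0, 3, 3); (1, 1, 1, 0, 0); (0, 2, 2, 0, 0); (0, 0, 1, 0, 0))


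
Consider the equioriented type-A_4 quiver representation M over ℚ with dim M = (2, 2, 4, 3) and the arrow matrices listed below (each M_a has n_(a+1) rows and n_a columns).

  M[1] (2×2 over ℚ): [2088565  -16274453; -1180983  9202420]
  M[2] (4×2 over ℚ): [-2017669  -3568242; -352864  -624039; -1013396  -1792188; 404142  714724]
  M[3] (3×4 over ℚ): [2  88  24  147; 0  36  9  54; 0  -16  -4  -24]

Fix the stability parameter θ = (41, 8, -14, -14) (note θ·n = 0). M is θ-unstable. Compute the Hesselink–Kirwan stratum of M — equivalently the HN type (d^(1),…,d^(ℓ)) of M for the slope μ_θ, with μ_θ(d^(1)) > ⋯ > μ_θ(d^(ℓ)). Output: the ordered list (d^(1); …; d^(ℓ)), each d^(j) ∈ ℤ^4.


Barcode: M ≅ I[1,3]^2, I[3,4]^2, I[4,4]. HN layers by μ_θ (2 steps, strictly decreasing):
  μ^(1)=35/3; μ^(2)=-14

((2, 2, 2, 0); (0, 0, 2, 3))


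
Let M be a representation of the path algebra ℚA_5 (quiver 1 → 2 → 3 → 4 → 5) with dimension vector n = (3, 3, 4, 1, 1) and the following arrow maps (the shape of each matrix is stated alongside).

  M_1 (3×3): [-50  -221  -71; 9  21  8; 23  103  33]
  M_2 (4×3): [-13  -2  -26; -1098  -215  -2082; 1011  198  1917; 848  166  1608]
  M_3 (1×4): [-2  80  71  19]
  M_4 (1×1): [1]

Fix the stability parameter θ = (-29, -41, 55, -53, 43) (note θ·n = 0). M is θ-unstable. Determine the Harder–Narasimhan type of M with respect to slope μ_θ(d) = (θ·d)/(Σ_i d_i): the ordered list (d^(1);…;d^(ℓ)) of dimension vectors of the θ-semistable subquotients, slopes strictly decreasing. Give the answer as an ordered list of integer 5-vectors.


Barcode: M ≅ I[1,3]^2, I[1,5], I[3,3]. HN layers by μ_θ (4 steps, strictly decreasing):
  μ^(1)=55; μ^(2)=43; μ^(3)=1; μ^(4)=-35

((0, 0, 3, 0, 0); (0, 0, 0, 0, 1); (0, 0, 1, 1, 0); (3, 3, 0, 0, 0))


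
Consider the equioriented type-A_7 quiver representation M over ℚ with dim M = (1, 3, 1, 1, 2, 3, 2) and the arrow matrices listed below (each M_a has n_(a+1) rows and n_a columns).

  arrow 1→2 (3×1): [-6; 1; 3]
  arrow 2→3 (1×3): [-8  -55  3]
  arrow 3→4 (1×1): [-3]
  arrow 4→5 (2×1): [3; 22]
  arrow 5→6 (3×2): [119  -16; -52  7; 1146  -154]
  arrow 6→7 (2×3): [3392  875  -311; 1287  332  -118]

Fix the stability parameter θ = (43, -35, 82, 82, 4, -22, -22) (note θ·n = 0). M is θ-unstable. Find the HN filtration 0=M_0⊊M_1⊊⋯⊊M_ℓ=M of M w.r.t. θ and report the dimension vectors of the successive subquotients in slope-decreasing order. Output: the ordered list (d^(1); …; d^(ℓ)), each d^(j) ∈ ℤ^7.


Via rank(M_{q-1}∘⋯∘M_p): M ≅ I[1,7], I[2,2]^2, I[5,7], I[6,6].
μ_θ-semistable layers: μ^(1)=124/5; μ^(2)=4; μ^(3)=-40/3; μ^(4)=-22; μ^(5)=-35

((0, 0, 1, 1, 1, 1, 1); (1, 1, 0, 0, 0, 0, 0); (0, 0, 0, 0, 1, 1, 1); (0, 0, 0, 0, 0, 1, 0); (0, 2, 0, 0, 0, 0, 0))


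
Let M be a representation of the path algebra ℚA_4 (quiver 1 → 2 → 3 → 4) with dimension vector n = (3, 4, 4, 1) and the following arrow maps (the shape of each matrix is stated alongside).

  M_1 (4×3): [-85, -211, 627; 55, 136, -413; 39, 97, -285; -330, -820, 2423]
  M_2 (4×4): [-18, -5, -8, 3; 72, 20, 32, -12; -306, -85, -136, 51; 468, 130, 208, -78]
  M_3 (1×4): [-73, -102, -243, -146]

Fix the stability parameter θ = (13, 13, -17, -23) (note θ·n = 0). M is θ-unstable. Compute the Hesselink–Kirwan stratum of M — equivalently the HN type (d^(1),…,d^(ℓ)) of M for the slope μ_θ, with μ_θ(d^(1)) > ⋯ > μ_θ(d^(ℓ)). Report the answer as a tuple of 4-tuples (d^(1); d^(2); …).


Interval decomposition of M: I[1,2]^2, I[1,3], I[2,2], I[3,3]^2, I[3,4].
HN type (ℓ=4): μ^(1)=13; μ^(2)=3; μ^(3)=-17; μ^(4)=-20

((2, 3, 0, 0); (1, 1, 1, 0); (0, 0, 2, 0); (0, 0, 1, 1))


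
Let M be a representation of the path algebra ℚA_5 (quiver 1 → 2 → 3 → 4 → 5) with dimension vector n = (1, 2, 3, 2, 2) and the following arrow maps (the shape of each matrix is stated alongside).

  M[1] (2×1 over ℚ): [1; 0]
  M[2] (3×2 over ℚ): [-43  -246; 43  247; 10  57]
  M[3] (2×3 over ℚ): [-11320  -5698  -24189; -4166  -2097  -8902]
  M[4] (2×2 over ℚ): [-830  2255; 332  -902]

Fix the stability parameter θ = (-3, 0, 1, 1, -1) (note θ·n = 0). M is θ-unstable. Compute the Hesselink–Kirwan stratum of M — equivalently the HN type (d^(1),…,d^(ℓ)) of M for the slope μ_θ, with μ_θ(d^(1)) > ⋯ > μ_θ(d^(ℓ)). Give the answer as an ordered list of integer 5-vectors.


Interval decomposition of M: I[1,5], I[2,4], I[3,3], I[5,5].
HN type (ℓ=5): μ^(1)=1; μ^(2)=1/3; μ^(3)=0; μ^(4)=-1; μ^(5)=-3

((0, 0, 2, 1, 0); (0, 0, 1, 1, 1); (0, 2, 0, 0, 0); (0, 0, 0, 0, 1); (1, 0, 0, 0, 0))


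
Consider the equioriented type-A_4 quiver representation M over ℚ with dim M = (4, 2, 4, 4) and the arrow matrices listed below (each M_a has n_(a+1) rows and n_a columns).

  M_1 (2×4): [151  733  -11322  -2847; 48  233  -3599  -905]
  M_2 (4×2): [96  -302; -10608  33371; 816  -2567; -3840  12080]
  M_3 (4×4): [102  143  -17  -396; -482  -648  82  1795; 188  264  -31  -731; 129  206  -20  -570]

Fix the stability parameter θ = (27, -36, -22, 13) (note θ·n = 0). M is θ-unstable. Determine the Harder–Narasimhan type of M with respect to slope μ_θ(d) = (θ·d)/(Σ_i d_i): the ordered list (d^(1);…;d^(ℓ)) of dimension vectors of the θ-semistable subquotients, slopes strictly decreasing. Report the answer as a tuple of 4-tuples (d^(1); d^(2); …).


Interval decomposition of M: I[1,1]^2, I[1,2], I[1,4], I[3,4]^3.
HN type (ℓ=5): μ^(1)=27; μ^(2)=13; μ^(3)=-9/2; μ^(4)=-31/3; μ^(5)=-22

((2, 0, 0, 0); (0, 0, 0, 4); (1, 1, 0, 0); (1, 1, 1, 0); (0, 0, 3, 0))


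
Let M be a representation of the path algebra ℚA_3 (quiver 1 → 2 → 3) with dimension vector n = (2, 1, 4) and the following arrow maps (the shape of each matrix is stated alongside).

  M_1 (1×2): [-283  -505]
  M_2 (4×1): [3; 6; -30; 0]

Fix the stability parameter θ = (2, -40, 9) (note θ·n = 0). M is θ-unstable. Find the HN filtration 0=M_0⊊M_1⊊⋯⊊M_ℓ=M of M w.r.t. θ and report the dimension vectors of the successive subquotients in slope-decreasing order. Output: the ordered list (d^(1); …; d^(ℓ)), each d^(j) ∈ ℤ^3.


Interval decomposition of M: I[1,1], I[1,3], I[3,3]^3.
HN type (ℓ=3): μ^(1)=9; μ^(2)=2; μ^(3)=-19

((0, 0, 4); (1, 0, 0); (1, 1, 0))


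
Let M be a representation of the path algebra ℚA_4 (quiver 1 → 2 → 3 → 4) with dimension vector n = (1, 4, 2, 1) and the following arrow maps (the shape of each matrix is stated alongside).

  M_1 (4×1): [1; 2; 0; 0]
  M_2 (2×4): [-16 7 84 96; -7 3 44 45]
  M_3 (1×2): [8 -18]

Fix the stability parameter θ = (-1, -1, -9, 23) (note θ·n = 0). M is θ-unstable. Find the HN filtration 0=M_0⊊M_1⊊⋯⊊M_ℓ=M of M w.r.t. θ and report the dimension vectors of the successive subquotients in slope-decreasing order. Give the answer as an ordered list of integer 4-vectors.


Barcode: M ≅ I[1,4], I[2,2]^2, I[2,3]. HN layers by μ_θ (4 steps, strictly decreasing):
  μ^(1)=23; μ^(2)=-1; μ^(3)=-11/3; μ^(4)=-5

((0, 0, 0, 1); (0, 2, 0, 0); (1, 1, 1, 0); (0, 1, 1, 0))


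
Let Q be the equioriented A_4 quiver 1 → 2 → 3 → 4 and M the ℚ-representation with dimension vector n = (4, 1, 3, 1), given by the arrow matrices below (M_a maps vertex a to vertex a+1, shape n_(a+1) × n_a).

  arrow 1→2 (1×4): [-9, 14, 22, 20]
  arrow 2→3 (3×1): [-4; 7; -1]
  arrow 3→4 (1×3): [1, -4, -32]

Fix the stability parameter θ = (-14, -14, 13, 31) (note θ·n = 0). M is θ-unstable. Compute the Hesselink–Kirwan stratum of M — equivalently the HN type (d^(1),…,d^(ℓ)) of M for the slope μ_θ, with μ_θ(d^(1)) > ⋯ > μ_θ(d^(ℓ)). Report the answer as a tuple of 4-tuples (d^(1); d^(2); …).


Via rank(M_{q-1}∘⋯∘M_p): M ≅ I[1,1]^3, I[1,3], I[3,3], I[3,4].
μ_θ-semistable layers: μ^(1)=31; μ^(2)=13; μ^(3)=-14

((0, 0, 0, 1); (0, 0, 3, 0); (4, 1, 0, 0))


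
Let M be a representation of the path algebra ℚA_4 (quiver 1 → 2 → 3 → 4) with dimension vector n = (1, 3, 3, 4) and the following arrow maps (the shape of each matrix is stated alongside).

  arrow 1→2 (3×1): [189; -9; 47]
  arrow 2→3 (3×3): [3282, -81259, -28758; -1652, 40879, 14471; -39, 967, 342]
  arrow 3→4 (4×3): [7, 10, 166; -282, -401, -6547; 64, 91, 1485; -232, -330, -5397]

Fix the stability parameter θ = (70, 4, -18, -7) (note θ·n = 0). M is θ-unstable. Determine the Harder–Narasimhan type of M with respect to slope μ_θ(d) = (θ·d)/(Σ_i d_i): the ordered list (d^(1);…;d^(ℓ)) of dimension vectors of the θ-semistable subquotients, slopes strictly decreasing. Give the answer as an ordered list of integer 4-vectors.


Interval decomposition of M: I[1,4], I[2,4]^2, I[4,4].
HN type (ℓ=2): μ^(1)=49/4; μ^(2)=-7

((1, 1, 1, 1); (0, 2, 2, 3))


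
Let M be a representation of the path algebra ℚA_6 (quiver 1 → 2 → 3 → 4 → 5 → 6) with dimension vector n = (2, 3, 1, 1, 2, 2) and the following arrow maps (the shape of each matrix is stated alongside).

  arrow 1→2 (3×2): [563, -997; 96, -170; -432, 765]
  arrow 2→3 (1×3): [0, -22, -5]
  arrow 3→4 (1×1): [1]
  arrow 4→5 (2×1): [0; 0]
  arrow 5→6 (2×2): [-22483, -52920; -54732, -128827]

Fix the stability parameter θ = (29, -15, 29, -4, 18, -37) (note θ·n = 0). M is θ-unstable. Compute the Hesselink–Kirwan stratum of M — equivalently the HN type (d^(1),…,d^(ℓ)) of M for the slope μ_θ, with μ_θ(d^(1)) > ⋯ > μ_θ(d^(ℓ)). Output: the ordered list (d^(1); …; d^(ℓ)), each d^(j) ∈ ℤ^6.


Via rank(M_{q-1}∘⋯∘M_p): M ≅ I[1,2], I[1,4], I[2,2], I[5,6]^2.
μ_θ-semistable layers: μ^(1)=25/2; μ^(2)=7; μ^(3)=-19/2; μ^(4)=-15

((0, 0, 1, 1, 0, 0); (2, 2, 0, 0, 0, 0); (0, 0, 0, 0, 2, 2); (0, 1, 0, 0, 0, 0))


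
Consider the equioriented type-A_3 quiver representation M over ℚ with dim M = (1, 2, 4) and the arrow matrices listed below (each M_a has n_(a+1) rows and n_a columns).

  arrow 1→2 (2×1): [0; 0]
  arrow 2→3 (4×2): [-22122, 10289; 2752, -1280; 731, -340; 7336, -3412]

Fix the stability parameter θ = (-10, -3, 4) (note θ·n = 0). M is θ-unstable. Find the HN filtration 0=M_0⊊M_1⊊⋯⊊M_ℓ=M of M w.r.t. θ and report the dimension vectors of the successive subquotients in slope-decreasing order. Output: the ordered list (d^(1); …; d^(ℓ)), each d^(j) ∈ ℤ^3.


Via rank(M_{q-1}∘⋯∘M_p): M ≅ I[1,1], I[2,3]^2, I[3,3]^2.
μ_θ-semistable layers: μ^(1)=4; μ^(2)=-3; μ^(3)=-10

((0, 0, 4); (0, 2, 0); (1, 0, 0))


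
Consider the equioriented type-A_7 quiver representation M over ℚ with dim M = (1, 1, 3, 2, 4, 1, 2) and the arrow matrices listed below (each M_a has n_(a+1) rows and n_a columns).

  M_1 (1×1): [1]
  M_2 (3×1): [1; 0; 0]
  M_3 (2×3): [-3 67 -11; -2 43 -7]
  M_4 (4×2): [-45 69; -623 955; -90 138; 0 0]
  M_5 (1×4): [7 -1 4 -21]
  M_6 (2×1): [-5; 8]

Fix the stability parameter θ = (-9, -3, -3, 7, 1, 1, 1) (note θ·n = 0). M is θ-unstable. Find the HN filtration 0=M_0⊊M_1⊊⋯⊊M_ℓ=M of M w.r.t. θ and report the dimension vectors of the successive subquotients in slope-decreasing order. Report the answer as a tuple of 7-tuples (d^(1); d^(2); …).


Via rank(M_{q-1}∘⋯∘M_p): M ≅ I[1,7], I[3,3], I[3,5], I[5,5]^2, I[7,7].
μ_θ-semistable layers: μ^(1)=4; μ^(2)=5/2; μ^(3)=1; μ^(4)=-3; μ^(5)=-9

((0, 0, 0, 1, 1, 0, 0); (0, 0, 0, 1, 1, 1, 1); (0, 0, 0, 0, 2, 0, 1); (0, 1, 3, 0, 0, 0, 0); (1, 0, 0, 0, 0, 0, 0))


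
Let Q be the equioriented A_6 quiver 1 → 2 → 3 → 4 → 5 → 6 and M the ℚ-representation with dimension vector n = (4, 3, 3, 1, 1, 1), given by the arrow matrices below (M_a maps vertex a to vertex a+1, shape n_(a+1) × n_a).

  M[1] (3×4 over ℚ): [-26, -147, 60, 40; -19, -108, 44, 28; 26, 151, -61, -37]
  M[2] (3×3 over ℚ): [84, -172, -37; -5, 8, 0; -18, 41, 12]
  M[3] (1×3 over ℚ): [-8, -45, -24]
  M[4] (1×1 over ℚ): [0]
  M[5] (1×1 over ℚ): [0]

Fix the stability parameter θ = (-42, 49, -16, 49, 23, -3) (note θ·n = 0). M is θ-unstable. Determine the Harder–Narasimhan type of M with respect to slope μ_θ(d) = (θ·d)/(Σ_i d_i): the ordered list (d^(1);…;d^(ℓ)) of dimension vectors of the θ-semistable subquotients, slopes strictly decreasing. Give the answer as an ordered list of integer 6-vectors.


Interval decomposition of M: I[1,1], I[1,3]^2, I[1,4], I[5,5], I[6,6].
HN type (ℓ=5): μ^(1)=49; μ^(2)=23; μ^(3)=33/2; μ^(4)=-3; μ^(5)=-42

((0, 0, 0, 1, 0, 0); (0, 0, 0, 0, 1, 0); (0, 3, 3, 0, 0, 0); (0, 0, 0, 0, 0, 1); (4, 0, 0, 0, 0, 0))


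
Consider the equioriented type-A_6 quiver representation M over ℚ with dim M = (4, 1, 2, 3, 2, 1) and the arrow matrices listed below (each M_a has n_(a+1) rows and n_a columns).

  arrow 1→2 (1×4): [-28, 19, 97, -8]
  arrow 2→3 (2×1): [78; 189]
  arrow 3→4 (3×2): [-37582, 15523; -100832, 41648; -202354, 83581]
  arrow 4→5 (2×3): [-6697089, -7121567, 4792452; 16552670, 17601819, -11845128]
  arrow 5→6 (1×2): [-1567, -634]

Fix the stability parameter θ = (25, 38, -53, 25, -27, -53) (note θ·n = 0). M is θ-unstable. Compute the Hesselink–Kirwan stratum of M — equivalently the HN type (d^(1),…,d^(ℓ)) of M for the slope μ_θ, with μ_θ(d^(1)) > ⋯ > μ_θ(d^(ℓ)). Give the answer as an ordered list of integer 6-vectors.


Barcode: M ≅ I[1,1]^3, I[1,6], I[3,3], I[4,4], I[4,5]. HN layers by μ_θ (4 steps, strictly decreasing):
  μ^(1)=25; μ^(2)=-1; μ^(3)=-15/2; μ^(4)=-53

((3, 0, 0, 1, 0, 0); (0, 0, 0, 1, 1, 0); (1, 1, 1, 1, 1, 1); (0, 0, 1, 0, 0, 0))


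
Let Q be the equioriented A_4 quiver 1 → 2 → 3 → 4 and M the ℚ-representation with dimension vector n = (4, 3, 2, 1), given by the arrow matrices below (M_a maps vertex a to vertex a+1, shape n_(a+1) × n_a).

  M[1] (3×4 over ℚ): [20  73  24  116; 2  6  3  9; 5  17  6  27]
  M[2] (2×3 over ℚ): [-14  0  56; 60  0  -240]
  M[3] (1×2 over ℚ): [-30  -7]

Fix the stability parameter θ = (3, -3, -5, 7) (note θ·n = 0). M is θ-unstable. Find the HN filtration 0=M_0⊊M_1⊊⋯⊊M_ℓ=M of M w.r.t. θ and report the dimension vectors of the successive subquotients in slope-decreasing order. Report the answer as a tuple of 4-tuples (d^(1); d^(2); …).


Barcode: M ≅ I[1,1], I[1,2]^2, I[1,3], I[3,4]. HN layers by μ_θ (5 steps, strictly decreasing):
  μ^(1)=7; μ^(2)=3; μ^(3)=0; μ^(4)=-5/3; μ^(5)=-5

((0, 0, 0, 1); (1, 0, 0, 0); (2, 2, 0, 0); (1, 1, 1, 0); (0, 0, 1, 0))


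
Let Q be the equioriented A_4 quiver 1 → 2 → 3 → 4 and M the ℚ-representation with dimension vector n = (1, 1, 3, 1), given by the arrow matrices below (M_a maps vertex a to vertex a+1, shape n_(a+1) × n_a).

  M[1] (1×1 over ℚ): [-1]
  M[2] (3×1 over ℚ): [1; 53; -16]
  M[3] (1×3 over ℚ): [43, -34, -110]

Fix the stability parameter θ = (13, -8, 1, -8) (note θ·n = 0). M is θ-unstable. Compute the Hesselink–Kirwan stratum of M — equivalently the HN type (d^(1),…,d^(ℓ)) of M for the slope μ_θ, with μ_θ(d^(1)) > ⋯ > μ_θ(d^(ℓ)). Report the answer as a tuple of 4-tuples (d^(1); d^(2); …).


Barcode: M ≅ I[1,4], I[3,3]^2. HN layers by μ_θ (2 steps, strictly decreasing):
  μ^(1)=1; μ^(2)=-1/2

((0, 0, 2, 0); (1, 1, 1, 1))


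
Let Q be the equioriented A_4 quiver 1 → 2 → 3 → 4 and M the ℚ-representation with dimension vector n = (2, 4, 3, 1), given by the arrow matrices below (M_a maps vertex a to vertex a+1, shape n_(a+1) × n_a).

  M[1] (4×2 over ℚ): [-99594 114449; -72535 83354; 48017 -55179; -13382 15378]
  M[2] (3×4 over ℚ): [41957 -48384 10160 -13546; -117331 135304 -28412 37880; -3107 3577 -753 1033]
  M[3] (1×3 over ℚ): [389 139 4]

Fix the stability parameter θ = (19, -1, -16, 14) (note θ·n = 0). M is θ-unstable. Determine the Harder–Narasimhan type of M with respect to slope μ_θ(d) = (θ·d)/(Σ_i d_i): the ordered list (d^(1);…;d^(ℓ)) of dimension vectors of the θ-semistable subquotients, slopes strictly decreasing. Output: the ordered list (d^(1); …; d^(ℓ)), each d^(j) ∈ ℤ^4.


Via rank(M_{q-1}∘⋯∘M_p): M ≅ I[1,2], I[1,3], I[2,3], I[2,4].
μ_θ-semistable layers: μ^(1)=14; μ^(2)=9; μ^(3)=2/3; μ^(4)=-17/2

((0, 0, 0, 1); (1, 1, 0, 0); (1, 1, 1, 0); (0, 2, 2, 0))


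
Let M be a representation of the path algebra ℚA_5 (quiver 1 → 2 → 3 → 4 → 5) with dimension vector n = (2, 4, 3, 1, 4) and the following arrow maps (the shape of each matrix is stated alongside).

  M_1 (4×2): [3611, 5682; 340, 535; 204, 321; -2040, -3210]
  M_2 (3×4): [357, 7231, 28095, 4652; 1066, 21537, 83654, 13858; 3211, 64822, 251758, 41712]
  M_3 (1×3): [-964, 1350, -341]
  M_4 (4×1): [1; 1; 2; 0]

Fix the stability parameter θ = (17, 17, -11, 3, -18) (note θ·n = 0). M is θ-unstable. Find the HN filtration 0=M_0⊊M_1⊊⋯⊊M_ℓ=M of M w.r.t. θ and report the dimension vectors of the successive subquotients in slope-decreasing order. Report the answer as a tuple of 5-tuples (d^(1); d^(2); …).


Via rank(M_{q-1}∘⋯∘M_p): M ≅ I[1,3], I[1,5], I[2,2], I[2,3], I[5,5]^3.
μ_θ-semistable layers: μ^(1)=17; μ^(2)=23/3; μ^(3)=3; μ^(4)=8/5; μ^(5)=-18

((0, 1, 0, 0, 0); (1, 1, 1, 0, 0); (0, 1, 1, 0, 0); (1, 1, 1, 1, 1); (0, 0, 0, 0, 3))


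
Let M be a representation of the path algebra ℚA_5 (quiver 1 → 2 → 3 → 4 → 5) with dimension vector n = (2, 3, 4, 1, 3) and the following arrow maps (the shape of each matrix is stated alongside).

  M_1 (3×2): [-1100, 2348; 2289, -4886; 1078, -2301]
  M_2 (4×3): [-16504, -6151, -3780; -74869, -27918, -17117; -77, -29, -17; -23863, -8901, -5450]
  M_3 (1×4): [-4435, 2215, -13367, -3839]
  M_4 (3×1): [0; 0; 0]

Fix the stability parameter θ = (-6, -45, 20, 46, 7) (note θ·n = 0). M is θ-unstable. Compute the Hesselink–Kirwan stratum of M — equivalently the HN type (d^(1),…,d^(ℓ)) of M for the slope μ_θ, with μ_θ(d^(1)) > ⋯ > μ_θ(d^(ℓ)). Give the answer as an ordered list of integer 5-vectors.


Barcode: M ≅ I[1,3], I[1,4], I[2,3], I[3,3], I[5,5]^3. HN layers by μ_θ (5 steps, strictly decreasing):
  μ^(1)=46; μ^(2)=20; μ^(3)=7; μ^(4)=-51/2; μ^(5)=-45

((0, 0, 0, 1, 0); (0, 0, 4, 0, 0); (0, 0, 0, 0, 3); (2, 2, 0, 0, 0); (0, 1, 0, 0, 0))


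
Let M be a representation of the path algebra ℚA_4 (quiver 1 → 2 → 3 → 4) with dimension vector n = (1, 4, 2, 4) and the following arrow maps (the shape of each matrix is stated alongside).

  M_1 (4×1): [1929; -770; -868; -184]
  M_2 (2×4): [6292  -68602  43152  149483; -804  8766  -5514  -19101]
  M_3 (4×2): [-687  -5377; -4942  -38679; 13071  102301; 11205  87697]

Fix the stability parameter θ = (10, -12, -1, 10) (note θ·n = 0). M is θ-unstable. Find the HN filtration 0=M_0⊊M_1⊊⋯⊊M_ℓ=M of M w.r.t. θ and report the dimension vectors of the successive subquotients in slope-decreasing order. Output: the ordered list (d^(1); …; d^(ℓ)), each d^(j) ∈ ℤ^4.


Interval decomposition of M: I[1,2], I[2,2], I[2,4]^2, I[4,4]^2.
HN type (ℓ=3): μ^(1)=10; μ^(2)=-1; μ^(3)=-12

((0, 0, 0, 4); (1, 1, 2, 0); (0, 3, 0, 0))


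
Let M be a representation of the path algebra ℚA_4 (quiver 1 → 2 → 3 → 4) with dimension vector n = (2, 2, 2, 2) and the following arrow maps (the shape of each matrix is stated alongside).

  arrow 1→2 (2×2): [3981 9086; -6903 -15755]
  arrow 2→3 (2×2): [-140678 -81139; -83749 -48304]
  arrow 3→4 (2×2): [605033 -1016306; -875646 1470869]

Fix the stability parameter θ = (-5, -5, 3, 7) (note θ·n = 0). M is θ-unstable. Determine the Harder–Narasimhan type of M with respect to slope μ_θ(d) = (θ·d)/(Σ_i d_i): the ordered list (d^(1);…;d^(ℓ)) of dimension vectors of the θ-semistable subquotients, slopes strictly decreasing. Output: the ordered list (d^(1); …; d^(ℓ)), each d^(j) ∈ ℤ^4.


Barcode: M ≅ I[1,4]^2. HN layers by μ_θ (3 steps, strictly decreasing):
  μ^(1)=7; μ^(2)=3; μ^(3)=-5

((0, 0, 0, 2); (0, 0, 2, 0); (2, 2, 0, 0))


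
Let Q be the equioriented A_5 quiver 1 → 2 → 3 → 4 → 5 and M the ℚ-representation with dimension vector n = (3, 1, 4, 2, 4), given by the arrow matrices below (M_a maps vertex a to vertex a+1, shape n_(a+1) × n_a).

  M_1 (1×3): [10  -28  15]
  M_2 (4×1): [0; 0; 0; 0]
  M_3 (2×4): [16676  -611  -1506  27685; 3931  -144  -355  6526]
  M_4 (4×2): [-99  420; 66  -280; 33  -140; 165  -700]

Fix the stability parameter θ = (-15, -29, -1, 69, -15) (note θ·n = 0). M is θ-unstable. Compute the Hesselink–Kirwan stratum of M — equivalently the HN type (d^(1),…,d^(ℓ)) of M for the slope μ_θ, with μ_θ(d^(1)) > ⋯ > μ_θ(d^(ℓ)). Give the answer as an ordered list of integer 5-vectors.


Interval decomposition of M: I[1,1]^2, I[1,2], I[3,3]^2, I[3,4], I[3,5], I[5,5]^3.
HN type (ℓ=5): μ^(1)=69; μ^(2)=27; μ^(3)=-1; μ^(4)=-15; μ^(5)=-22

((0, 0, 0, 1, 0); (0, 0, 0, 1, 1); (0, 0, 4, 0, 0); (2, 0, 0, 0, 3); (1, 1, 0, 0, 0))


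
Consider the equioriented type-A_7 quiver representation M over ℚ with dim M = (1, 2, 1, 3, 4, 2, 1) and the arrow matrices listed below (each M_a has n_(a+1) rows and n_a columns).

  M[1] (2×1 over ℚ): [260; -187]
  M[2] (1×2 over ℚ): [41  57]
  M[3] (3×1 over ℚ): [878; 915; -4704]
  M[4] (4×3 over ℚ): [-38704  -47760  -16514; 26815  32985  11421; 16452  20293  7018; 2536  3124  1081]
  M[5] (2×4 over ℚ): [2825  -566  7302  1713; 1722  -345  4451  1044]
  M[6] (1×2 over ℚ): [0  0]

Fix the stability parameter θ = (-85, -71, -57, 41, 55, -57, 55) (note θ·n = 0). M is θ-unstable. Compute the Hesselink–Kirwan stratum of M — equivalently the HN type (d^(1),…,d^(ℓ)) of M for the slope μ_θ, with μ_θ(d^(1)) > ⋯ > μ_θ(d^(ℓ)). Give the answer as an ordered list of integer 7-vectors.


Barcode: M ≅ I[1,6], I[2,2], I[4,5], I[4,6], I[5,5], I[7,7]. HN layers by μ_θ (6 steps, strictly decreasing):
  μ^(1)=55; μ^(2)=41; μ^(3)=13; μ^(4)=-57; μ^(5)=-71; μ^(6)=-85

((0, 0, 0, 0, 2, 0, 1); (0, 0, 0, 1, 0, 0, 0); (0, 0, 0, 2, 2, 2, 0); (0, 0, 1, 0, 0, 0, 0); (0, 2, 0, 0, 0, 0, 0); (1, 0, 0, 0, 0, 0, 0))


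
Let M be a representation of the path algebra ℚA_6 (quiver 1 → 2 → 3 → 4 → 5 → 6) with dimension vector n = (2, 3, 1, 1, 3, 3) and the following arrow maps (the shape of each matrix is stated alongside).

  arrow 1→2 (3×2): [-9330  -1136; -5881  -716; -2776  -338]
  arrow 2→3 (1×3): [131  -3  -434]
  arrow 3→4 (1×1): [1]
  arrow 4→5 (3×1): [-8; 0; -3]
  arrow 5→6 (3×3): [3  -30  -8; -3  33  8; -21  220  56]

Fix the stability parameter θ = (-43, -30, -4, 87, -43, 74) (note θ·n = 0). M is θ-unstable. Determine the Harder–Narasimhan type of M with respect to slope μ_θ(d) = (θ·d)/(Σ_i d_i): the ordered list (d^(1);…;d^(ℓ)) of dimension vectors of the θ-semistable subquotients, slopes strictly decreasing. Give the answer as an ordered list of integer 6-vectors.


Via rank(M_{q-1}∘⋯∘M_p): M ≅ I[1,2], I[1,5], I[2,2], I[5,6]^2, I[6,6].
μ_θ-semistable layers: μ^(1)=74; μ^(2)=22; μ^(3)=-4; μ^(4)=-30; μ^(5)=-43

((0, 0, 0, 0, 0, 3); (0, 0, 0, 1, 1, 0); (0, 0, 1, 0, 0, 0); (0, 3, 0, 0, 0, 0); (2, 0, 0, 0, 2, 0))


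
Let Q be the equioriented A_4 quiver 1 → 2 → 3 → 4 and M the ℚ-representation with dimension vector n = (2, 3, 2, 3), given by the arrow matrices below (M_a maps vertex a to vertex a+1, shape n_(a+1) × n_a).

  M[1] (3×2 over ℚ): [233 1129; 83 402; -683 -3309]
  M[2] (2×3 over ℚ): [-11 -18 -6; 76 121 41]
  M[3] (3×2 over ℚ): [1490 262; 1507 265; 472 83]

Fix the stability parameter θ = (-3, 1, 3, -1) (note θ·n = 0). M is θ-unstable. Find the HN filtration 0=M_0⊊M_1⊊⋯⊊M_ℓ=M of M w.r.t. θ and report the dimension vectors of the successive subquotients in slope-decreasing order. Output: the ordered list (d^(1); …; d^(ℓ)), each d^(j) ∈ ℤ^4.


Via rank(M_{q-1}∘⋯∘M_p): M ≅ I[1,4]^2, I[2,2], I[4,4].
μ_θ-semistable layers: μ^(1)=1; μ^(2)=-1; μ^(3)=-3

((0, 3, 2, 2); (0, 0, 0, 1); (2, 0, 0, 0))


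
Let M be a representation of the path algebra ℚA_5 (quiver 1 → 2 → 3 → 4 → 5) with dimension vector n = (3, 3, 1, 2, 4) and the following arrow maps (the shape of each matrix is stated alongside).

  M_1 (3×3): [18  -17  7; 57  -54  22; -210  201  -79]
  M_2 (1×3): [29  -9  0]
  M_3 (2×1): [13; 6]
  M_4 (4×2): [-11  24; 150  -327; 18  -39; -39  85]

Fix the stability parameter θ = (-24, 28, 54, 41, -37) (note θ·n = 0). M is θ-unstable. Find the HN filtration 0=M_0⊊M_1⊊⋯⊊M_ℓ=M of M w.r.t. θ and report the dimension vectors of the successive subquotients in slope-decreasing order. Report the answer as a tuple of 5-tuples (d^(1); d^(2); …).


Via rank(M_{q-1}∘⋯∘M_p): M ≅ I[1,1], I[1,2], I[1,5], I[2,2], I[4,5], I[5,5]^2.
μ_θ-semistable layers: μ^(1)=28; μ^(2)=43/2; μ^(3)=2; μ^(4)=-24; μ^(5)=-37

((0, 2, 0, 0, 0); (0, 1, 1, 1, 1); (0, 0, 0, 1, 1); (3, 0, 0, 0, 0); (0, 0, 0, 0, 2))


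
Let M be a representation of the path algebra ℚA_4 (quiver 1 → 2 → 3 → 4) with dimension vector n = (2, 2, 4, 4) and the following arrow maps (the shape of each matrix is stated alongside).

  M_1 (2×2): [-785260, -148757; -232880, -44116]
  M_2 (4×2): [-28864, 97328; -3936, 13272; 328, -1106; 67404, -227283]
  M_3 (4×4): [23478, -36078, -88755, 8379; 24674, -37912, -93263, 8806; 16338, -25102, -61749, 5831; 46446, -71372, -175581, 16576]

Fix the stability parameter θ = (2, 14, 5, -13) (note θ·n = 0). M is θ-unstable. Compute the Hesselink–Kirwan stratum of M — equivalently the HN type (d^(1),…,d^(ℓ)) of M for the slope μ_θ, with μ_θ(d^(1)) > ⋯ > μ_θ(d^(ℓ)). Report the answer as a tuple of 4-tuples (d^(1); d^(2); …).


Interval decomposition of M: I[1,1], I[1,2], I[2,4], I[3,3]^2, I[3,4], I[4,4]^2.
HN type (ℓ=5): μ^(1)=14; μ^(2)=5; μ^(3)=2; μ^(4)=-4; μ^(5)=-13

((0, 1, 0, 0); (0, 0, 2, 0); (2, 1, 1, 1); (0, 0, 1, 1); (0, 0, 0, 2))


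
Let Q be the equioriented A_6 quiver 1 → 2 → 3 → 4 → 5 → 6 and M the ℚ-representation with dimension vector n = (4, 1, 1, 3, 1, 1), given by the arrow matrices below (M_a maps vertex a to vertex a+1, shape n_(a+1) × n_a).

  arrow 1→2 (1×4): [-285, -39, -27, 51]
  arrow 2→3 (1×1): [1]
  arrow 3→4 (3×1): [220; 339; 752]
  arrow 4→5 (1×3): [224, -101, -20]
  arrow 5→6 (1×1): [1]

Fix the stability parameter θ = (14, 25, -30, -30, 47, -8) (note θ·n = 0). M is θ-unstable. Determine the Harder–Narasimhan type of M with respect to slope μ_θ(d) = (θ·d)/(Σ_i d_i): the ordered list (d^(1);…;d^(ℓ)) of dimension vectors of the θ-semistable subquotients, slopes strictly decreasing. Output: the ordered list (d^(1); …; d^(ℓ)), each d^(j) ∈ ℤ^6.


Interval decomposition of M: I[1,1]^3, I[1,6], I[4,4]^2.
HN type (ℓ=4): μ^(1)=39/2; μ^(2)=14; μ^(3)=-21/4; μ^(4)=-30

((0, 0, 0, 0, 1, 1); (3, 0, 0, 0, 0, 0); (1, 1, 1, 1, 0, 0); (0, 0, 0, 2, 0, 0))


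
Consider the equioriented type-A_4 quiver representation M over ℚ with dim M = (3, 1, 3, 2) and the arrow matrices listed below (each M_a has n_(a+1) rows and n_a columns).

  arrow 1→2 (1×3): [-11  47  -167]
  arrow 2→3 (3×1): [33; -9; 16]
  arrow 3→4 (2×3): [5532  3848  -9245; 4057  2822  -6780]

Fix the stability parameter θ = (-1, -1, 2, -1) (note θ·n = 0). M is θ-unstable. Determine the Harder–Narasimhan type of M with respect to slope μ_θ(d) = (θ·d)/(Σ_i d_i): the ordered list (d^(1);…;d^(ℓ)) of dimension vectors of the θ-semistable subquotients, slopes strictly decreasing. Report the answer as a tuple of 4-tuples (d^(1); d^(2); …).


Barcode: M ≅ I[1,1]^2, I[1,4], I[3,3], I[3,4]. HN layers by μ_θ (3 steps, strictly decreasing):
  μ^(1)=2; μ^(2)=1/2; μ^(3)=-1

((0, 0, 1, 0); (0, 0, 2, 2); (3, 1, 0, 0))


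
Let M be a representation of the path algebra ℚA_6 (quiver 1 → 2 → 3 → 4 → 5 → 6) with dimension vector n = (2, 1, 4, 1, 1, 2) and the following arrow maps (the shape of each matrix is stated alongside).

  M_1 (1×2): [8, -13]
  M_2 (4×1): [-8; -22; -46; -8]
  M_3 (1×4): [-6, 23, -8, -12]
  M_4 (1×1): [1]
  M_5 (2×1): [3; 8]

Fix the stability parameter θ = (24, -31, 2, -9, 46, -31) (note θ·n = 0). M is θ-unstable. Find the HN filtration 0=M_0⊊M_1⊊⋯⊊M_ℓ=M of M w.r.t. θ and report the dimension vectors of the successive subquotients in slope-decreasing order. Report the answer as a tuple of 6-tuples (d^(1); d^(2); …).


Barcode: M ≅ I[1,1], I[1,6], I[3,3]^3, I[6,6]. HN layers by μ_θ (5 steps, strictly decreasing):
  μ^(1)=24; μ^(2)=15/2; μ^(3)=2; μ^(4)=-7/2; μ^(5)=-31

((1, 0, 0, 0, 0, 0); (0, 0, 0, 0, 1, 1); (0, 0, 3, 0, 0, 0); (1, 1, 1, 1, 0, 0); (0, 0, 0, 0, 0, 1))
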